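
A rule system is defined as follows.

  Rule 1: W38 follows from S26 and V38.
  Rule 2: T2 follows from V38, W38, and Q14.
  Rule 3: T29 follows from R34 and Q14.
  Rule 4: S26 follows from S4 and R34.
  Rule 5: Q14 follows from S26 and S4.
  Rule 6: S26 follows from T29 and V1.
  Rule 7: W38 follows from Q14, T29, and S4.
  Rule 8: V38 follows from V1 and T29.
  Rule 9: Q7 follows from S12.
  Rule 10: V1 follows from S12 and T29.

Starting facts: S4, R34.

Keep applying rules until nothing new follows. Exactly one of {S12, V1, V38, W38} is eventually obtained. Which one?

W38

From S4 and R34, Rule 4 gives S26.
S26 and S4 hold, so Q14 follows (Rule 5).
R34 and Q14 hold, so T29 follows (Rule 3).
Q14, T29, and S4 hold, so W38 follows (Rule 7).
V38 would need V1 and T29 (Rule 8), but V1 is never established. V1 would need S12 and T29 (Rule 10), but S12 is never established. No rule produces S12, and it is not given.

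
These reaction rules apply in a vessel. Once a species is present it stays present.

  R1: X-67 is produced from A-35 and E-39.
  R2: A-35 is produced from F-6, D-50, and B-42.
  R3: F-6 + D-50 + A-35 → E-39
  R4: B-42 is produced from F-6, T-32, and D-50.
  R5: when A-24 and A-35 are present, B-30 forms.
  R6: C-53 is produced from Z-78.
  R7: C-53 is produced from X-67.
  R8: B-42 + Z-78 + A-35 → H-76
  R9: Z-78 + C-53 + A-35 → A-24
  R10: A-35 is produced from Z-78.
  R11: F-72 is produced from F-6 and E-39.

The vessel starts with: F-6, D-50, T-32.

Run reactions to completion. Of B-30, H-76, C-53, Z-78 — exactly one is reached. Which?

F-6, T-32, and D-50 present → B-42 forms (R4).
F-6, D-50, and B-42 present → A-35 forms (R2).
F-6, D-50, and A-35 present → E-39 forms (R3).
A-35 and E-39 present → X-67 forms (R1).
X-67 present → C-53 forms (R7).
B-30 would need A-24 and A-35 (R5), but A-24 never forms. H-76 would need B-42, Z-78, and A-35 (R8), but Z-78 never forms. No rule produces Z-78, and it is not given.

C-53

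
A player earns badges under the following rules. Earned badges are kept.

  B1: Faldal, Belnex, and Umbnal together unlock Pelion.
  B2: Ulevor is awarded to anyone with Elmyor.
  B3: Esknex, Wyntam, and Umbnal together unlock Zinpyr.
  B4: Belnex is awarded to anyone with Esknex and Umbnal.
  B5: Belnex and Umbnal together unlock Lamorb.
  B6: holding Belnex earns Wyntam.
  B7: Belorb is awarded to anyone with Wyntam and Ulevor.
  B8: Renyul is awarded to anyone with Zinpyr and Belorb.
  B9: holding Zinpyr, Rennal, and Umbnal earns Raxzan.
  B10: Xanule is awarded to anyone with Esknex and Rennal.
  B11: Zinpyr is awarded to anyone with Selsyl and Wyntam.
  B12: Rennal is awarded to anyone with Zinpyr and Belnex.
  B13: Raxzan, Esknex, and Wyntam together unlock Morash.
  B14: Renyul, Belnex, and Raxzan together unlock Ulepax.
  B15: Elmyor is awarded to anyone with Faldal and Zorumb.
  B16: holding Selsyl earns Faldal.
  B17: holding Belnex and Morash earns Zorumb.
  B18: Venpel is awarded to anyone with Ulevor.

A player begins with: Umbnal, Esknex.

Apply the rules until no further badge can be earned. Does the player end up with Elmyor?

No

Elmyor would need Faldal and Zorumb (B15), but Faldal is never earned.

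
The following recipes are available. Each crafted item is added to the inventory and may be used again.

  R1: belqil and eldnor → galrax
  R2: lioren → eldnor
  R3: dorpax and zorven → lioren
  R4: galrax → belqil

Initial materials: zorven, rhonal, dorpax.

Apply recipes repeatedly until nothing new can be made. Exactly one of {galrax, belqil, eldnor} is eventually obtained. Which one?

Using R3, dorpax and zorven make lioren.
lioren → eldnor (R2).
galrax would need belqil and eldnor (R1), but belqil is never obtained. belqil would need galrax (R4), but galrax is never obtained.

eldnor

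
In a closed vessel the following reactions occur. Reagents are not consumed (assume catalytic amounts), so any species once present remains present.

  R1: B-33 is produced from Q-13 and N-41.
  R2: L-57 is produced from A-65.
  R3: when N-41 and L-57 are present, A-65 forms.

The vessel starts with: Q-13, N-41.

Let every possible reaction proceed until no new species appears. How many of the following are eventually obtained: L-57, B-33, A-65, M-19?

1

Q-13 and N-41 present → B-33 forms (R1).
L-57 would need A-65 (R2), but A-65 never forms.
B-33: reached.
A-65 would need N-41 and L-57 (R3), but L-57 never forms.
No rule produces M-19, and it is not given.
Reached: B-33 — 1 of the 4.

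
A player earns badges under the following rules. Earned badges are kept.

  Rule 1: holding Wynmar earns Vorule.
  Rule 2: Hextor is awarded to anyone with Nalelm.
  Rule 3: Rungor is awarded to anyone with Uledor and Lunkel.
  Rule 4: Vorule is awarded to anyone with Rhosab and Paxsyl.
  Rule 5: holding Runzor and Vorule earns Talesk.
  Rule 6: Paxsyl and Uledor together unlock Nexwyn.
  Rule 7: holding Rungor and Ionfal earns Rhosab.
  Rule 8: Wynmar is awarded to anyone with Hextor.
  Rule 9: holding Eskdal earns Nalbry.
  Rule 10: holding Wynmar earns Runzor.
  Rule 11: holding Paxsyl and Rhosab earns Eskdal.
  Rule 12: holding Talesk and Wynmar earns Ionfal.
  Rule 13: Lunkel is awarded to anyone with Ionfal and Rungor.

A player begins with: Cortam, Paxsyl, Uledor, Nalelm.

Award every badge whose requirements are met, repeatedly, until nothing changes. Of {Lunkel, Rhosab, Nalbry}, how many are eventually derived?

0

Lunkel would need Ionfal and Rungor (Rule 13), but Rungor is never earned.
Rhosab would need Rungor and Ionfal (Rule 7), but Rungor is never earned.
Nalbry would need Eskdal (Rule 9), but Eskdal is never earned.
None of the 3 are reached.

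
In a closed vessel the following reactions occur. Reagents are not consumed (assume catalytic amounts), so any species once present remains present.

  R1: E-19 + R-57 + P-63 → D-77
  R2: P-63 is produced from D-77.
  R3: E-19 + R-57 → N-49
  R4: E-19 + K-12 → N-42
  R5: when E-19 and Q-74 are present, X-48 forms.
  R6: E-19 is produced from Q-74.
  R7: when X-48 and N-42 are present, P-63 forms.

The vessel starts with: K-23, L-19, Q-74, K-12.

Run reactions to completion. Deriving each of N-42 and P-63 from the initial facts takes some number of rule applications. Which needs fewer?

N-42

N-42: Q-74 present → E-19 forms (R6). E-19 and K-12 present → N-42 forms (R4). [2 rule applications]
P-63: Q-74 present → E-19 forms (R6). E-19 and K-12 present → N-42 forms (R4). E-19 and Q-74 present → X-48 forms (R5). X-48 and N-42 present → P-63 forms (R7). [4 rule applications]
N-42 needs fewer.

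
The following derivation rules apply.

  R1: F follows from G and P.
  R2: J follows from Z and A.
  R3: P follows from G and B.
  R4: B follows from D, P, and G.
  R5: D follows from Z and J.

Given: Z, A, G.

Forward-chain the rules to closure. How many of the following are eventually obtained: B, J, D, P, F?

2

Z and A hold, so J follows (R2).
Z and J hold, so D follows (R5).
B would need D, P, and G (R4), but P is never established.
J: reached.
D: reached.
P would need G and B (R3), but B is never established.
F would need G and P (R1), but P is never established.
Reached: J and D — 2 of the 5.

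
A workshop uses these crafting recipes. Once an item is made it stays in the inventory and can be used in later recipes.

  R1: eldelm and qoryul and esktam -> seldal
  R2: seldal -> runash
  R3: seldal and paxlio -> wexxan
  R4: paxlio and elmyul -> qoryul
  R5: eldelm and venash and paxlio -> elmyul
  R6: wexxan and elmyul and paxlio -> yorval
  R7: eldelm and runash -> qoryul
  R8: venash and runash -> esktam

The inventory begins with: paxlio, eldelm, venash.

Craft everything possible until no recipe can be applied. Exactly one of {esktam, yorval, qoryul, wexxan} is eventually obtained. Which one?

eldelm and venash and paxlio -> elmyul (R5).
Using R4, paxlio and elmyul make qoryul.
yorval would need wexxan, elmyul, and paxlio (R6), but wexxan is never obtained. wexxan would need seldal and paxlio (R3), but seldal is never obtained. esktam would need venash and runash (R8), but runash is never obtained.

qoryul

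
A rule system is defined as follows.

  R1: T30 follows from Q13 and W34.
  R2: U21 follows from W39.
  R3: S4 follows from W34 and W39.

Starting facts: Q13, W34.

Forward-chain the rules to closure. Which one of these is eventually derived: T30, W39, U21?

T30

Q13 and W34 hold, so T30 follows (R1).
U21 would need W39 (R2), but W39 is never established. No rule produces W39, and it is not given.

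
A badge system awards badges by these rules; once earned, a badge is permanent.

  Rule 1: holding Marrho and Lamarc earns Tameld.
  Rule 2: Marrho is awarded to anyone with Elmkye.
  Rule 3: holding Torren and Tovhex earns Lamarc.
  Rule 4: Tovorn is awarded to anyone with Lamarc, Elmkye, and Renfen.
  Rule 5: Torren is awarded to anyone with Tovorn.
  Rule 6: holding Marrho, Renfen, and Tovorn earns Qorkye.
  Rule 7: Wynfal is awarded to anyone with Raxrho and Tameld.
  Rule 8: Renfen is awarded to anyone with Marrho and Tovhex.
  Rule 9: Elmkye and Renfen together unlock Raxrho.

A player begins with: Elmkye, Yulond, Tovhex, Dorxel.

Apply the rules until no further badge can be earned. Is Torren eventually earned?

No

Torren would need Tovorn (Rule 5), but Tovorn is never earned.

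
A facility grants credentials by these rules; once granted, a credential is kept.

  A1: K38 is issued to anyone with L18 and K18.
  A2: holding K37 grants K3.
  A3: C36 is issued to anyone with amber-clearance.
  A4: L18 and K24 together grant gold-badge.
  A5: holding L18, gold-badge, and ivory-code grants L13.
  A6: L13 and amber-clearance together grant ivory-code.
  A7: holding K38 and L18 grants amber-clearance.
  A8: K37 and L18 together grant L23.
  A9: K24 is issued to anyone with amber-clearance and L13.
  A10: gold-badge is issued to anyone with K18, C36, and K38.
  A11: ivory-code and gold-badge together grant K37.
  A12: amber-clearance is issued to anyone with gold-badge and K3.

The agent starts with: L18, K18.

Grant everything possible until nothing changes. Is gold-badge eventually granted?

Holding L18 and K18 grants K38 (A1).
Holding K38 and L18 grants amber-clearance (A7).
Holding amber-clearance grants C36 (A3).
Holding K18, C36, and K38 grants gold-badge (A10).

Yes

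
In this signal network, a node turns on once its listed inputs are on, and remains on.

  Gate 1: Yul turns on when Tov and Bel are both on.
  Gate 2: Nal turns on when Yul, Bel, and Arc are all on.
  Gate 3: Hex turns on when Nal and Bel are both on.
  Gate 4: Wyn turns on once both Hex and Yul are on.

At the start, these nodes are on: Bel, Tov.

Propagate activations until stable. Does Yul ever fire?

Yes

Gate 1: Tov and Bel on → Yul on.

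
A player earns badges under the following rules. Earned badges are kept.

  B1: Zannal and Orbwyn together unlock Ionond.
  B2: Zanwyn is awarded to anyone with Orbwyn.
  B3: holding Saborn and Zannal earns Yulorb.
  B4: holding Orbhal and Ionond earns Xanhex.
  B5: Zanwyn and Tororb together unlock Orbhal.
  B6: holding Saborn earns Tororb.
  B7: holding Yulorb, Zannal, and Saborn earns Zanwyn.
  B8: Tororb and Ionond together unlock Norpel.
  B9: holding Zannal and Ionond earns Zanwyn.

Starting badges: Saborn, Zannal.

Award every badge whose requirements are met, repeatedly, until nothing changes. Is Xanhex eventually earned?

Xanhex would need Orbhal and Ionond (B4), but Ionond is never earned.

No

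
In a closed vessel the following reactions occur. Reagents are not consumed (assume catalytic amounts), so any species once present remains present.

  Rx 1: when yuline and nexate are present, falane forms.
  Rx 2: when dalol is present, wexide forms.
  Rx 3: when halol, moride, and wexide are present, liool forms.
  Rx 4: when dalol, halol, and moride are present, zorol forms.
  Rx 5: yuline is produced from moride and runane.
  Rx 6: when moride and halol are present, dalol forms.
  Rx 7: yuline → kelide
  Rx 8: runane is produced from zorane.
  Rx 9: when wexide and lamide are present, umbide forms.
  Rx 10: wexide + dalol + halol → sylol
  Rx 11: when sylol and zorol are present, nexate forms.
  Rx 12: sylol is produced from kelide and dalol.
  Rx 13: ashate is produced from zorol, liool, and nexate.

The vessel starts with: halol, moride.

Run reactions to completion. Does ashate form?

Yes

moride and halol present → dalol forms (Rx 6).
dalol, halol, and moride present → zorol forms (Rx 4).
dalol present → wexide forms (Rx 2).
wexide, dalol, and halol present → sylol forms (Rx 10).
halol, moride, and wexide present → liool forms (Rx 3).
sylol and zorol present → nexate forms (Rx 11).
zorol, liool, and nexate present → ashate forms (Rx 13).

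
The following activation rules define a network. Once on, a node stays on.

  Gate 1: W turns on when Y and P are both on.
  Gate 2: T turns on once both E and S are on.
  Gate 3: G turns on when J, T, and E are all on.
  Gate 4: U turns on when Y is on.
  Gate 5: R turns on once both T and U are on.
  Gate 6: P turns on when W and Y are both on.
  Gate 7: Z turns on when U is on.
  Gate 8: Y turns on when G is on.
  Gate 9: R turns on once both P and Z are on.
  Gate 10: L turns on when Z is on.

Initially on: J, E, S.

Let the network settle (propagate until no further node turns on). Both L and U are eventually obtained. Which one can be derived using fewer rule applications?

U

U: Gate 2: E and S on → T on. J, T, and E are on, so G turns on (Gate 3). G is on, so Y turns on (Gate 8). Y is on, so U turns on (Gate 4). [4 rule applications]
L: Gate 2: E and S on → T on. Gate 3: J, T, and E on → G on. G is on, so Y turns on (Gate 8). Gate 4: Y on → U on. Gate 7: U on → Z on. Z is on, so L turns on (Gate 10). [6 rule applications]
U needs fewer.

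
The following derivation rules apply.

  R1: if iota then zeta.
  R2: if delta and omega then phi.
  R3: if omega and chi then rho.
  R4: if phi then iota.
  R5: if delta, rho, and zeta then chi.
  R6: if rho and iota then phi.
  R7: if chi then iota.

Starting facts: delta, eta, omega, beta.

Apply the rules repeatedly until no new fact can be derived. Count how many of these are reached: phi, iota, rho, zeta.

3

From delta and omega, R2 gives phi.
From phi, R4 gives iota.
iota holds, so zeta follows (R1).
phi: reached.
iota: reached.
rho would need omega and chi (R3), but chi is never established.
zeta: reached.
Reached: phi, iota, and zeta — 3 of the 4.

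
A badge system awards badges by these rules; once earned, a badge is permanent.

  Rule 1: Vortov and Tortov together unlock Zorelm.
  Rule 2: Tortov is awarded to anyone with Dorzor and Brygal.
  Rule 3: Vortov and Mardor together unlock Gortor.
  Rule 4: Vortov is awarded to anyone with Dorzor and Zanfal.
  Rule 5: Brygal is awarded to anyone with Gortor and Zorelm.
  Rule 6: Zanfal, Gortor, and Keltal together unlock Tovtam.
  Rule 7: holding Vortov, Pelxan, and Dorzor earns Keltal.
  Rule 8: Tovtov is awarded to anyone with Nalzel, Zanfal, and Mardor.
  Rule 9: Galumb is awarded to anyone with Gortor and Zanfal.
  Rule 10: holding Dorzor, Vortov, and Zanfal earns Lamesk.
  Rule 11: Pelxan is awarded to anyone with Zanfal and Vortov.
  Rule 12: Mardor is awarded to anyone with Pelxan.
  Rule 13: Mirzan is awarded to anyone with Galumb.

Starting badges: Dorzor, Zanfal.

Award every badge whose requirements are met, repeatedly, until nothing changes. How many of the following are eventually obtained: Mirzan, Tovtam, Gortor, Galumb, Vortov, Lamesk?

6

With Dorzor and Zanfal, Vortov is earned (Rule 4).
With Zanfal and Vortov, Pelxan is earned (Rule 11).
With Dorzor, Vortov, and Zanfal, Lamesk is earned (Rule 10).
With Pelxan, Mardor is earned (Rule 12).
With Vortov, Pelxan, and Dorzor, Keltal is earned (Rule 7).
With Vortov and Mardor, Gortor is earned (Rule 3).
With Gortor and Zanfal, Galumb is earned (Rule 9).
With Zanfal, Gortor, and Keltal, Tovtam is earned (Rule 6).
With Galumb, Mirzan is earned (Rule 13).
Mirzan: reached.
Tovtam: reached.
Gortor: reached.
Galumb: reached.
Vortov: reached.
Lamesk: reached.
All 6 are reached.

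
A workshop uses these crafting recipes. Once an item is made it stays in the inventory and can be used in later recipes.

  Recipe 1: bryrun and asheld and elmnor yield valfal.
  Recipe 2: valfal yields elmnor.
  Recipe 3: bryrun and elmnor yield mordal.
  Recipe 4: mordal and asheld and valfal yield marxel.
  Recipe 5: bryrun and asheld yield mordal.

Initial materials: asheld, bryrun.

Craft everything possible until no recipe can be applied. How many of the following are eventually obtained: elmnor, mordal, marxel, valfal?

bryrun and asheld → mordal (Recipe 5).
elmnor would need valfal (Recipe 2), but valfal is never obtained.
mordal: reached.
marxel would need mordal, asheld, and valfal (Recipe 4), but valfal is never obtained.
valfal would need bryrun, asheld, and elmnor (Recipe 1), but elmnor is never obtained.
Reached: mordal — 1 of the 4.

1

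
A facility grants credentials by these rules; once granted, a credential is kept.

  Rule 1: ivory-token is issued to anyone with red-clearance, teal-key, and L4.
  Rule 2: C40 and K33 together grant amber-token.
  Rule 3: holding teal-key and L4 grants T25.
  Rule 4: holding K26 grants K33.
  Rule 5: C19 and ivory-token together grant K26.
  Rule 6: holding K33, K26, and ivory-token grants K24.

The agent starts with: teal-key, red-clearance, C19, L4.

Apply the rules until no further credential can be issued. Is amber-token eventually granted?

amber-token would need C40 and K33 (Rule 2), but C40 is never granted.

No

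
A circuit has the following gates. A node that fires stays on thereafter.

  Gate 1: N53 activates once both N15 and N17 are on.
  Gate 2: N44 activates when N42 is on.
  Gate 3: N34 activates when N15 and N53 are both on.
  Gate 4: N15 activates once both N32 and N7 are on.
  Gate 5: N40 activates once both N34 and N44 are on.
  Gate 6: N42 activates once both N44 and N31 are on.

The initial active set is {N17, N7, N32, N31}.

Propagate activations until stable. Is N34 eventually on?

N32 and N7 are on, so N15 activates (Gate 4).
Gate 1: N15 and N17 on → N53 on.
N15 and N53 are on, so N34 activates (Gate 3).

Yes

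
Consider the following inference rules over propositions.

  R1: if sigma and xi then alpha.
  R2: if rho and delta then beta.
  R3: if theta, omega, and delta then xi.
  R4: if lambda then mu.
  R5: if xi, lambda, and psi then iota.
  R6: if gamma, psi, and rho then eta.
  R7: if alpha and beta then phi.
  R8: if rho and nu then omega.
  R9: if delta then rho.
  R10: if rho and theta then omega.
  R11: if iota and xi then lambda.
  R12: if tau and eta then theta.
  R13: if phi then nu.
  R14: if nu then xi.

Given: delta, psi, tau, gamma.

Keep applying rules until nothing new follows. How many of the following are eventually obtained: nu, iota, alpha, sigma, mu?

0

nu would need phi (R13), but phi is never established.
iota would need xi, lambda, and psi (R5), but lambda is never established.
alpha would need sigma and xi (R1), but sigma is never established.
No rule produces sigma, and it is not given.
mu would need lambda (R4), but lambda is never established.
None of the 5 are reached.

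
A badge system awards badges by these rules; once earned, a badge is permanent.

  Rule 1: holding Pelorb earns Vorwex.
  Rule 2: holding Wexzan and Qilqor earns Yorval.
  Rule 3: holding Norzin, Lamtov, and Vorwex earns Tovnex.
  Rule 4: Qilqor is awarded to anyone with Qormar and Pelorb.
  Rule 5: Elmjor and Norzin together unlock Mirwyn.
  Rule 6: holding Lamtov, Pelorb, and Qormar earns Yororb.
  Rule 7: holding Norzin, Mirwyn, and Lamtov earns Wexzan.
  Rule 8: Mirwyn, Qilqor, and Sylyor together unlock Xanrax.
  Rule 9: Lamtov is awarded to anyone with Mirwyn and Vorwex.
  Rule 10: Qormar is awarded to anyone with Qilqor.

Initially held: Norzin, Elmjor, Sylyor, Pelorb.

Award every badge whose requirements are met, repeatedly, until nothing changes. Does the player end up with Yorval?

No

Yorval would need Wexzan and Qilqor (Rule 2), but Qilqor is never earned.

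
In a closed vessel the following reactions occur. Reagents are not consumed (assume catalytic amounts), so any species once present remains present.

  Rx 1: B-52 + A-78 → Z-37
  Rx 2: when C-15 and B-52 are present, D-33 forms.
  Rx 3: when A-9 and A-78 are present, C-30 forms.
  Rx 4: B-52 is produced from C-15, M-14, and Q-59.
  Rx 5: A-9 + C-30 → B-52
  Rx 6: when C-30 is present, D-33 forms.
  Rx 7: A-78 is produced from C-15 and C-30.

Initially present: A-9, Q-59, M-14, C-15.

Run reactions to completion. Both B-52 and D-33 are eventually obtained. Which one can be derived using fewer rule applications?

B-52

B-52: C-15, M-14, and Q-59 present → B-52 forms (Rx 4). [1 rule application]
D-33: C-15, M-14, and Q-59 present → B-52 forms (Rx 4). C-15 and B-52 present → D-33 forms (Rx 2). [2 rule applications]
B-52 needs fewer.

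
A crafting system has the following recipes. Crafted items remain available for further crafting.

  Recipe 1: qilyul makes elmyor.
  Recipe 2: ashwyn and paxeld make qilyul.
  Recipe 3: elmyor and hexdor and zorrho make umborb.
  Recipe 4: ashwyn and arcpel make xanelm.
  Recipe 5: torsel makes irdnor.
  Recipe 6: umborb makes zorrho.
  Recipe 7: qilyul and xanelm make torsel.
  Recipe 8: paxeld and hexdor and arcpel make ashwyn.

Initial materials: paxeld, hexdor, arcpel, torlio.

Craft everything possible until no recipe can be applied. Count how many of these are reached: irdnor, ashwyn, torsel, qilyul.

4

paxeld and hexdor and arcpel → ashwyn (Recipe 8).
Using Recipe 4, ashwyn and arcpel make xanelm.
Using Recipe 2, ashwyn and paxeld make qilyul.
Using Recipe 7, qilyul and xanelm make torsel.
torsel → irdnor (Recipe 5).
irdnor: reached.
ashwyn: reached.
torsel: reached.
qilyul: reached.
All 4 are reached.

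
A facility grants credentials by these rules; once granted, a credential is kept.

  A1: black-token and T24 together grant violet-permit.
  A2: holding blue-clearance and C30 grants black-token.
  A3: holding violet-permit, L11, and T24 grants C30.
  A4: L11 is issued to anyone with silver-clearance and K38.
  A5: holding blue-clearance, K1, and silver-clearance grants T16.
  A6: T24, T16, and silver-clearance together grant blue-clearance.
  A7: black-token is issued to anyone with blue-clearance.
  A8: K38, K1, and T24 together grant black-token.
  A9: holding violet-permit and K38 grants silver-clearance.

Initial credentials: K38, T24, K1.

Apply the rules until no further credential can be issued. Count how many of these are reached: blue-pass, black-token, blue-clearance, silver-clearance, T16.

2

Holding K38, K1, and T24 grants black-token (A8).
Holding black-token and T24 grants violet-permit (A1).
Holding violet-permit and K38 grants silver-clearance (A9).
No rule produces blue-pass, and it is not given.
black-token: reached.
blue-clearance would need T24, T16, and silver-clearance (A6), but T16 is never granted.
silver-clearance: reached.
T16 would need blue-clearance, K1, and silver-clearance (A5), but blue-clearance is never granted.
Reached: black-token and silver-clearance — 2 of the 5.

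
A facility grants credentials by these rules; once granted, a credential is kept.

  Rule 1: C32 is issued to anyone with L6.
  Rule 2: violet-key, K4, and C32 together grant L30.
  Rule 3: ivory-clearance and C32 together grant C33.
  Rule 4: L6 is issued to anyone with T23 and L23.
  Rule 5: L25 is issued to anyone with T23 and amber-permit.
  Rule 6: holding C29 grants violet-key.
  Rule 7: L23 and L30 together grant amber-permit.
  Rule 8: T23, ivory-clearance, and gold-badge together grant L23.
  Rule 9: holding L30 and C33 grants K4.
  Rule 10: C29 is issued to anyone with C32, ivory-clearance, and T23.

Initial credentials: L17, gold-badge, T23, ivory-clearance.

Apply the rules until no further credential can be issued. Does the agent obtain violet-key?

Holding T23, ivory-clearance, and gold-badge grants L23 (Rule 8).
Holding T23 and L23 grants L6 (Rule 4).
Holding L6 grants C32 (Rule 1).
Holding C32, ivory-clearance, and T23 grants C29 (Rule 10).
Holding C29 grants violet-key (Rule 6).

Yes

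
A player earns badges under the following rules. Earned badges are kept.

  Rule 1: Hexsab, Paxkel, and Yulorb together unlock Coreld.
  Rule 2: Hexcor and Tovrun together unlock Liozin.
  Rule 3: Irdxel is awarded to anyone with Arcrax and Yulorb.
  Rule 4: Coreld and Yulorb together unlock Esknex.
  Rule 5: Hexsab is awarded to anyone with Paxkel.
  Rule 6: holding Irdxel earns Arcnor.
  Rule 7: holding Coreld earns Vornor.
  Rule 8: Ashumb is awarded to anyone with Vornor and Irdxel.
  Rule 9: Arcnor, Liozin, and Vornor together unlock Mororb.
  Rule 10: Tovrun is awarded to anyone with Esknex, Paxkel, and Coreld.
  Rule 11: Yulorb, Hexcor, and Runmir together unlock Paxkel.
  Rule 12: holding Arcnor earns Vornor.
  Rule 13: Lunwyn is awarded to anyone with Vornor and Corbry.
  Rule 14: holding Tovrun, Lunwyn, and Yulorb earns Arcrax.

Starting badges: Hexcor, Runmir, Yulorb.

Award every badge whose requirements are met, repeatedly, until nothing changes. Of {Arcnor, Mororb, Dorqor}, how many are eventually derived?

0

Arcnor would need Irdxel (Rule 6), but Irdxel is never earned.
Mororb would need Arcnor, Liozin, and Vornor (Rule 9), but Arcnor is never earned.
No rule produces Dorqor, and it is not given.
None of the 3 are reached.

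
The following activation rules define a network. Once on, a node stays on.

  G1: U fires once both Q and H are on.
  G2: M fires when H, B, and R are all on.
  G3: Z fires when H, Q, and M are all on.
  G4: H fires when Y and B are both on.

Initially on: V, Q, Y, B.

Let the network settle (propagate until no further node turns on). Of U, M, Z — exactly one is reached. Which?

Y and B are on, so H fires (G4).
Q and H are on, so U fires (G1).
Z would need H, Q, and M (G3), but M never turns on. M would need H, B, and R (G2), but R never turns on.

U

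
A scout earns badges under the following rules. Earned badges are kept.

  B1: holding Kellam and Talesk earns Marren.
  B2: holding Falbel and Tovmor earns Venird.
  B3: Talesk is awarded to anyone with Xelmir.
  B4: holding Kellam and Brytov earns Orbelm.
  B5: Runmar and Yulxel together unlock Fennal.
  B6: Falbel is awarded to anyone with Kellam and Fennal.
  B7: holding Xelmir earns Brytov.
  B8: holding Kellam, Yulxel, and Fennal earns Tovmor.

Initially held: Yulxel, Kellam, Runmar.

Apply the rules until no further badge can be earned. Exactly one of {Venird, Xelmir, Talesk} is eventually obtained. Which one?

With Runmar and Yulxel, Fennal is earned (B5).
With Kellam, Yulxel, and Fennal, Tovmor is earned (B8).
With Kellam and Fennal, Falbel is earned (B6).
With Falbel and Tovmor, Venird is earned (B2).
No rule produces Xelmir, and it is not given. Talesk would need Xelmir (B3), but Xelmir is never earned.

Venird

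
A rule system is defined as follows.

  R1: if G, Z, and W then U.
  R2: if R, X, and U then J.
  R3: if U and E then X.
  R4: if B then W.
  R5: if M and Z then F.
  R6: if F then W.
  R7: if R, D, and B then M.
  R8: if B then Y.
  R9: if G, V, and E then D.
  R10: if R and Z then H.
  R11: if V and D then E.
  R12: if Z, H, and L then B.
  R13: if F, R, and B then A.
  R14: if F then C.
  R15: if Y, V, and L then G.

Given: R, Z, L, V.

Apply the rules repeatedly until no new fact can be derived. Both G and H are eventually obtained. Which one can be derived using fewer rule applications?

H

H: R and Z hold, so H follows (R10). [1 rule application]
G: R and Z hold, so H follows (R10). From Z, H, and L, R12 gives B. B holds, so Y follows (R8). Y, V, and L hold, so G follows (R15). [4 rule applications]
H needs fewer.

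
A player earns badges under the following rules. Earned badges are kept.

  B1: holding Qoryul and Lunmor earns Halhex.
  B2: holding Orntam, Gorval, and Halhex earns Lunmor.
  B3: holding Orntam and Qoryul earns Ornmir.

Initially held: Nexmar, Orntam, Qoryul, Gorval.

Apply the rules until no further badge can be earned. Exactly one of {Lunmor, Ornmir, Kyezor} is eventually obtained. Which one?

With Orntam and Qoryul, Ornmir is earned (B3).
No rule produces Kyezor, and it is not given. Lunmor would need Orntam, Gorval, and Halhex (B2), but Halhex is never earned.

Ornmir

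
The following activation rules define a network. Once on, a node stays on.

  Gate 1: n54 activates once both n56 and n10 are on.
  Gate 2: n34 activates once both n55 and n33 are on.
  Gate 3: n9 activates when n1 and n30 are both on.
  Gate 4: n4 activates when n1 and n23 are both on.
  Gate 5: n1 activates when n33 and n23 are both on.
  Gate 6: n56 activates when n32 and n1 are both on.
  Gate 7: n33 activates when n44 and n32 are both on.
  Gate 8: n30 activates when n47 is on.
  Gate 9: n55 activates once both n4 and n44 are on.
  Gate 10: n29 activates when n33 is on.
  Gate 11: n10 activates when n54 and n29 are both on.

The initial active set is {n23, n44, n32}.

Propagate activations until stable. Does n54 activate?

No

n54 would need n56 and n10 (Gate 1), but n10 never turns on.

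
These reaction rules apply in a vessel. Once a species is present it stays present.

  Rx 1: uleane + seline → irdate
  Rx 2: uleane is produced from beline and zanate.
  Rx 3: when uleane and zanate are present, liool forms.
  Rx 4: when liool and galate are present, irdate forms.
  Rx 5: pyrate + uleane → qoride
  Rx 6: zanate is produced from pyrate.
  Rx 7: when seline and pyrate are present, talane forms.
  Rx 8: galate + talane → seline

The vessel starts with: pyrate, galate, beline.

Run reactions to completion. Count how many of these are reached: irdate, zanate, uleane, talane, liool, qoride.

pyrate present → zanate forms (Rx 6).
beline and zanate present → uleane forms (Rx 2).
pyrate and uleane present → qoride forms (Rx 5).
uleane and zanate present → liool forms (Rx 3).
liool and galate present → irdate forms (Rx 4).
irdate: reached.
zanate: reached.
uleane: reached.
talane would need seline and pyrate (Rx 7), but seline never forms.
liool: reached.
qoride: reached.
Reached: irdate, zanate, uleane, liool, and qoride — 5 of the 6.

5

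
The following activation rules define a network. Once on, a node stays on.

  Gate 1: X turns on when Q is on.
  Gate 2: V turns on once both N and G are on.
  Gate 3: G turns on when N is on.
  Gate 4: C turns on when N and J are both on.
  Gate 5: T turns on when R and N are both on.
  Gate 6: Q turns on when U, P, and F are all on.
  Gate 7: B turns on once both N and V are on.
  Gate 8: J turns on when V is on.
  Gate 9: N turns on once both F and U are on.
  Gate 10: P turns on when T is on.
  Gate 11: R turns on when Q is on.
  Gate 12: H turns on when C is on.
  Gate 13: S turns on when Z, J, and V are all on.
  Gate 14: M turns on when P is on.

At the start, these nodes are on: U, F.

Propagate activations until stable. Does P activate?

P would need T (Gate 10), but T never turns on.

No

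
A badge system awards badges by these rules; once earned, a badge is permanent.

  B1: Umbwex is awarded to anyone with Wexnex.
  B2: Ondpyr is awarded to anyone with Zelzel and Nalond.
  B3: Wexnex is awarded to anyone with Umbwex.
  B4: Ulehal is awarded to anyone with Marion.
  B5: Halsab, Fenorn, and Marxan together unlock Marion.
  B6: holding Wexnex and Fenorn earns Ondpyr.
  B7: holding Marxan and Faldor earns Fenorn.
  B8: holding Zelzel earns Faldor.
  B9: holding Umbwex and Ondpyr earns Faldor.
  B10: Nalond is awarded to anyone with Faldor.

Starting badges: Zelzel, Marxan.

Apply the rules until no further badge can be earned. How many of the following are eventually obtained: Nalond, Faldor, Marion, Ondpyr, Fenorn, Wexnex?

4

With Zelzel, Faldor is earned (B8).
With Faldor, Nalond is earned (B10).
With Marxan and Faldor, Fenorn is earned (B7).
With Zelzel and Nalond, Ondpyr is earned (B2).
Nalond: reached.
Faldor: reached.
Marion would need Halsab, Fenorn, and Marxan (B5), but Halsab is never earned.
Ondpyr: reached.
Fenorn: reached.
Wexnex would need Umbwex (B3), but Umbwex is never earned.
Reached: Nalond, Faldor, Ondpyr, and Fenorn — 4 of the 6.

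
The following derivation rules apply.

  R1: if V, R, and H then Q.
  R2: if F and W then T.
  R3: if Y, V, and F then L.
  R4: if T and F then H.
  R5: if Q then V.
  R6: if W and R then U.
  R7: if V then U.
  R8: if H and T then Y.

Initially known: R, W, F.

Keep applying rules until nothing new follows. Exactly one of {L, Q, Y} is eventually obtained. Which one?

F and W hold, so T follows (R2).
T and F hold, so H follows (R4).
H and T hold, so Y follows (R8).
Q would need V, R, and H (R1), but V is never established. L would need Y, V, and F (R3), but V is never established.

Y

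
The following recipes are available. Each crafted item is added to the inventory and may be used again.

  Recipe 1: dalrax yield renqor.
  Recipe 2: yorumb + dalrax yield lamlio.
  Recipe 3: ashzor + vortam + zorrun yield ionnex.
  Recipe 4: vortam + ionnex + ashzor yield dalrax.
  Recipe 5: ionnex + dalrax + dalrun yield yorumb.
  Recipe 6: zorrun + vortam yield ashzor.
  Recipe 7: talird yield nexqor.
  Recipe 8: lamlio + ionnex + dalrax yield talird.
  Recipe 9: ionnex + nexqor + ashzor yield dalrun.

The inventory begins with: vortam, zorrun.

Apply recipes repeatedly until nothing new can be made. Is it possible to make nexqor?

nexqor would need talird (Recipe 7), but talird is never obtained.

No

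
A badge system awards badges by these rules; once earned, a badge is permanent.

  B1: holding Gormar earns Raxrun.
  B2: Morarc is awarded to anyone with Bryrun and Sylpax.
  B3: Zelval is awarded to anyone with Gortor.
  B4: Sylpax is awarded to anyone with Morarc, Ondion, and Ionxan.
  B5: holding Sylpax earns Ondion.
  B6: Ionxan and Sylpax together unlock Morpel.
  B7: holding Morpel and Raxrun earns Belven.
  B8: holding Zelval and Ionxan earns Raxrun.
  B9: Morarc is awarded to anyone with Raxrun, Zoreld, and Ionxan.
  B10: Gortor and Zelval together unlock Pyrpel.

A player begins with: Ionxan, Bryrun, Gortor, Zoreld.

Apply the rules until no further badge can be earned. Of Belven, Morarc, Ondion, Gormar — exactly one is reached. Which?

With Gortor, Zelval is earned (B3).
With Zelval and Ionxan, Raxrun is earned (B8).
With Raxrun, Zoreld, and Ionxan, Morarc is earned (B9).
No rule produces Gormar, and it is not given. Ondion would need Sylpax (B5), but Sylpax is never earned. Belven would need Morpel and Raxrun (B7), but Morpel is never earned.

Morarc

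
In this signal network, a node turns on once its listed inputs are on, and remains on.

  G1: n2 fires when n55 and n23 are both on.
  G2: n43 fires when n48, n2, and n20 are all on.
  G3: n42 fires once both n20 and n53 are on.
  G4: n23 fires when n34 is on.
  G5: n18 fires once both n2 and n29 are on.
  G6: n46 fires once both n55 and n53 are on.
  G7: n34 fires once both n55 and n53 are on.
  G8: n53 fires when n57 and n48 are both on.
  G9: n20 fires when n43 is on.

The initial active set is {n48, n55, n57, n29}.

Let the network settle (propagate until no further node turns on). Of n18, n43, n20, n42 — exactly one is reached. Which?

G8: n57 and n48 on → n53 on.
n55 and n53 are on, so n34 fires (G7).
G4: n34 on → n23 on.
G1: n55 and n23 on → n2 on.
G5: n2 and n29 on → n18 on.
n43 would need n48, n2, and n20 (G2), but n20 never turns on. n42 would need n20 and n53 (G3), but n20 never turns on. n20 would need n43 (G9), but n43 never turns on.

n18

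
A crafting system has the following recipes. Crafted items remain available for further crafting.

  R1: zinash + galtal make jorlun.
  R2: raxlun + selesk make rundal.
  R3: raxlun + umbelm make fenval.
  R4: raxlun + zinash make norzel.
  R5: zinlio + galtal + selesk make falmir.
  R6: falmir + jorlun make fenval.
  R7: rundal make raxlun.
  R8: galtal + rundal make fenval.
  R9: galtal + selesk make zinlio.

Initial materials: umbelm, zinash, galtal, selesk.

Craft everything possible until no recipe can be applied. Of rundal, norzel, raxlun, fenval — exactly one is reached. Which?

galtal + selesk → zinlio (R9).
zinash + galtal → jorlun (R1).
Using R5, zinlio, galtal, and selesk make falmir.
falmir + jorlun → fenval (R6).
norzel would need raxlun and zinash (R4), but raxlun is never obtained. raxlun would need rundal (R7), but rundal is never obtained. rundal would need raxlun and selesk (R2), but raxlun is never obtained.

fenval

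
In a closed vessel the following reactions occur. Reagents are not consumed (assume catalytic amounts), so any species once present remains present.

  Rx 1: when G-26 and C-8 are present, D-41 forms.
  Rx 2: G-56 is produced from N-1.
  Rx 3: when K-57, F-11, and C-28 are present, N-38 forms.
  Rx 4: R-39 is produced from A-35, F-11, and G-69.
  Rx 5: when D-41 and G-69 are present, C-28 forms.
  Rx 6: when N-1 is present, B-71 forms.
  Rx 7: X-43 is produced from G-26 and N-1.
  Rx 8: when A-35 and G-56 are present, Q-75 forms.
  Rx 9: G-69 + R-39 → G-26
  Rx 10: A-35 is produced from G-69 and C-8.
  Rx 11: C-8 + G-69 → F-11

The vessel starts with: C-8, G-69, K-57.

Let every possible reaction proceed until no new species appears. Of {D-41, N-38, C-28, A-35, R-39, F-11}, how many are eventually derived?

6

G-69 and C-8 present → A-35 forms (Rx 10).
C-8 and G-69 present → F-11 forms (Rx 11).
A-35, F-11, and G-69 present → R-39 forms (Rx 4).
G-69 and R-39 present → G-26 forms (Rx 9).
G-26 and C-8 present → D-41 forms (Rx 1).
D-41 and G-69 present → C-28 forms (Rx 5).
K-57, F-11, and C-28 present → N-38 forms (Rx 3).
D-41: reached.
N-38: reached.
C-28: reached.
A-35: reached.
R-39: reached.
F-11: reached.
All 6 are reached.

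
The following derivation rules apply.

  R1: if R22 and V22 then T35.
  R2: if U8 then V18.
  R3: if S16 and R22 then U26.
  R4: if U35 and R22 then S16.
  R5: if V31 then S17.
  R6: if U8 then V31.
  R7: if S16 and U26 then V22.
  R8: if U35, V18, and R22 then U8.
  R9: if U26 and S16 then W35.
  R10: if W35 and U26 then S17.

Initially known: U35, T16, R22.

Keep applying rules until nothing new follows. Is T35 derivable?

From U35 and R22, R4 gives S16.
From S16 and R22, R3 gives U26.
S16 and U26 hold, so V22 follows (R7).
From R22 and V22, R1 gives T35.

Yes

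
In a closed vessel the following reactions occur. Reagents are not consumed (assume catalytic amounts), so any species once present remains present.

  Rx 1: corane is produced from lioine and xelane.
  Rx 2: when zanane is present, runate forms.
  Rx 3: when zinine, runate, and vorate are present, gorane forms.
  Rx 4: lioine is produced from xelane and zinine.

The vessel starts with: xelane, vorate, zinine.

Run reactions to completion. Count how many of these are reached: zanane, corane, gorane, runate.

1

xelane and zinine present → lioine forms (Rx 4).
lioine and xelane present → corane forms (Rx 1).
No rule produces zanane, and it is not given.
corane: reached.
gorane would need zinine, runate, and vorate (Rx 3), but runate never forms.
runate would need zanane (Rx 2), but zanane never forms.
Reached: corane — 1 of the 4.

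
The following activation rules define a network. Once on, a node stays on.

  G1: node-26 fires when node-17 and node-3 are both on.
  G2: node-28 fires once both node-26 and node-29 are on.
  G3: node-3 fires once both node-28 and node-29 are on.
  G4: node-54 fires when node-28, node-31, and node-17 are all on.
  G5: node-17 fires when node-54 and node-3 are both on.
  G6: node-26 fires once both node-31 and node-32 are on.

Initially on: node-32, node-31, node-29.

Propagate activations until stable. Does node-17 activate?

node-17 would need node-54 and node-3 (G5), but node-54 never turns on.

No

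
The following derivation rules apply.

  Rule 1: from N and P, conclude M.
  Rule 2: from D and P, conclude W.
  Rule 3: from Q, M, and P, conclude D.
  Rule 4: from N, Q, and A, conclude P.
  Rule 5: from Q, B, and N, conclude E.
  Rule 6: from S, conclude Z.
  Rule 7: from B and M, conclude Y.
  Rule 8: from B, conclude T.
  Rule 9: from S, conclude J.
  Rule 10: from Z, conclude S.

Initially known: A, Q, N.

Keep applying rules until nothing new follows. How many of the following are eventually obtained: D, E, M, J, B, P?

3

From N, Q, and A, Rule 4 gives P.
N and P hold, so M follows (Rule 1).
From Q, M, and P, Rule 3 gives D.
D: reached.
E would need Q, B, and N (Rule 5), but B is never established.
M: reached.
J would need S (Rule 9), but S is never established.
No rule produces B, and it is not given.
P: reached.
Reached: D, M, and P — 3 of the 6.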